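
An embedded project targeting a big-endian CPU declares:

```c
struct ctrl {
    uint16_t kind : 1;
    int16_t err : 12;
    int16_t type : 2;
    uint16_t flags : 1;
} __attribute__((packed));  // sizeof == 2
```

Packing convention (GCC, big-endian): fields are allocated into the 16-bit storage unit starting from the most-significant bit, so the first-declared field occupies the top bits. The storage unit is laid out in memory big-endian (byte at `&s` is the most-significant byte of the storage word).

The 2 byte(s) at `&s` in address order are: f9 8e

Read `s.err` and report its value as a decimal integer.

-207

[0]=0xf9 [1]=0x8e (big-endian) → word 0xf98e
kind:1 @ bit 15 → (0xf98e>>15)&0x1 = 0x1
err:12 @ bit 3 → (0xf98e>>3)&0xfff = 0xf31  ←
type:2 @ bit 1 → (0xf98e>>1)&0x3 = 0x3
flags:1 @ bit 0 → (0xf98e>>0)&0x1 = 0x0
err signed 12b, MSB=1: 3889 - 4096 = -207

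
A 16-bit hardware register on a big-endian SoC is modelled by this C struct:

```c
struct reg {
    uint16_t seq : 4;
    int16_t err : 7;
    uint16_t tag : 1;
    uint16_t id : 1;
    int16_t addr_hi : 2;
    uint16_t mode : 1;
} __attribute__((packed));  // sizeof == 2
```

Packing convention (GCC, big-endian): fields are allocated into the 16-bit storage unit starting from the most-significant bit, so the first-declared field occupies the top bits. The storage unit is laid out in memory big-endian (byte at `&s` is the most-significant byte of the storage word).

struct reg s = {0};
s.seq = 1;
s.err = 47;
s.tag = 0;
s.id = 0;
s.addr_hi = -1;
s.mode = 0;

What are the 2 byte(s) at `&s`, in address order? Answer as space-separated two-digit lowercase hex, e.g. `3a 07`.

[12+:4] seq=1 & 0xf = 0x1; word=0x1000
[5+:7] err=47 & 0x7f = 0x2f; word=0x15e0
[4+:1] tag=0 & 0x1 = 0x0; word=0x15e0
[3+:1] id=0 & 0x1 = 0x0; word=0x15e0
[1+:2] addr_hi=-1 & 0x3 = 0x3; word=0x15e6
[0+:1] mode=0 & 0x1 = 0x0; word=0x15e6
word = 0x15e6 → big-endian bytes:
  [0]=0x15  [1]=0xe6

15 e6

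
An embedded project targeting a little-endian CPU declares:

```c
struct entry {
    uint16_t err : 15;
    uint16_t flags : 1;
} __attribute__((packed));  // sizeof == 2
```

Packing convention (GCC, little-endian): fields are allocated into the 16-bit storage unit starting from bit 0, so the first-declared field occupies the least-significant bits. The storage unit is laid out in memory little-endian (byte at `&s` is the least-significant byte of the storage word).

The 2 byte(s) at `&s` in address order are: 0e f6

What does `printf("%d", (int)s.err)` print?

30222

[0]=0x0e [1]=0xf6 (little-endian) → word 0xf60e
err [0+:15] = (word>>0) & 0x7fff = 30222  ←
flags [15+:1] = (word>>15) & 0x1 = 1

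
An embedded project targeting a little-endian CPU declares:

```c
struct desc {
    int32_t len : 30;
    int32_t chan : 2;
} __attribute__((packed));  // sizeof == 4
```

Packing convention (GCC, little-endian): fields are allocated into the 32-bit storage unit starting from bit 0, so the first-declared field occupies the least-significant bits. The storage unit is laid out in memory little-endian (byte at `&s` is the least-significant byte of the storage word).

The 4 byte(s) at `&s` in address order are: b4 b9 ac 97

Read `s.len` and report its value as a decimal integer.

397195700

[0]=0xb4 [1]=0xb9 [2]=0xac [3]=0x97 (little-endian) → word 0x97acb9b4
len:30 @ bit 0 → (0x97acb9b4>>0)&0x3fffffff = 0x17acb9b4  ←
chan:2 @ bit 30 → (0x97acb9b4>>30)&0x3 = 0x2
len signed 30b, MSB=0: value = 397195700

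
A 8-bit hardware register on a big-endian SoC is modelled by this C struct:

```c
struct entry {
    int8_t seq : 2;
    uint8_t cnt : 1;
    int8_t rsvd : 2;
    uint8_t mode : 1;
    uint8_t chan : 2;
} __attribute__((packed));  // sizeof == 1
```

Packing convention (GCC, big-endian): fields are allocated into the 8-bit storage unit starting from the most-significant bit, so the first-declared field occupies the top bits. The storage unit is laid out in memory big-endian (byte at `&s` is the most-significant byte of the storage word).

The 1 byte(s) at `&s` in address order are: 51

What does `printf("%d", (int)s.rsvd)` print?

-2

[0]=0x51 (big-endian) → word 0x51
seq [6+:2] = (word>>6) & 0x3 = 1
cnt [5+:1] = (word>>5) & 0x1 = 0
rsvd [3+:2] = (word>>3) & 0x3 = 2  ←
mode [2+:1] = (word>>2) & 0x1 = 0
chan [0+:2] = (word>>0) & 0x3 = 1
rsvd signed 2b, MSB=1: 2 - 4 = -2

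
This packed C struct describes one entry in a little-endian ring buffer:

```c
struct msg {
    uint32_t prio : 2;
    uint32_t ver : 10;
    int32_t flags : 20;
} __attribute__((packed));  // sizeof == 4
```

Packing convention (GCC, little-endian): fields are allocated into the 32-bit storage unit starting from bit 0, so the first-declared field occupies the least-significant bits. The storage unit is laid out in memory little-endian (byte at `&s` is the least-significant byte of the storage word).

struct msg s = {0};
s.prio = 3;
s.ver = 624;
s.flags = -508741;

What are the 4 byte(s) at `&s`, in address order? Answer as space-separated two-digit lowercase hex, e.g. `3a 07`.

prio (2b) val=3 bits=0x3 at bit 0: 0x00000003
ver (10b) val=624 bits=0x270 at bit 2: 0x000009c3
flags (20b) val=-508741 bits=0x83cbb at bit 12: 0x83cbb9c3
word = 0x83cbb9c3 → little-endian bytes:
  [0]=0xc3  [1]=0xb9  [2]=0xcb  [3]=0x83

c3 b9 cb 83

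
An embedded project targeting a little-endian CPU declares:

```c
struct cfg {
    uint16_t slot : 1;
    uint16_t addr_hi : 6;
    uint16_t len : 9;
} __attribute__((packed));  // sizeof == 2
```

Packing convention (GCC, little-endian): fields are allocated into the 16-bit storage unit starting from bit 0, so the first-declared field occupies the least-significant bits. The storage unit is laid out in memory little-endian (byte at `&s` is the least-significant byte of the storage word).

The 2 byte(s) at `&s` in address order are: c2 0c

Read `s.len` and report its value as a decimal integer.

[0]=0xc2 [1]=0x0c (little-endian) → word 0x0cc2
slot [0+:1] = (word>>0) & 0x1 = 0
addr_hi [1+:6] = (word>>1) & 0x3f = 33
len [7+:9] = (word>>7) & 0x1ff = 25  ←

25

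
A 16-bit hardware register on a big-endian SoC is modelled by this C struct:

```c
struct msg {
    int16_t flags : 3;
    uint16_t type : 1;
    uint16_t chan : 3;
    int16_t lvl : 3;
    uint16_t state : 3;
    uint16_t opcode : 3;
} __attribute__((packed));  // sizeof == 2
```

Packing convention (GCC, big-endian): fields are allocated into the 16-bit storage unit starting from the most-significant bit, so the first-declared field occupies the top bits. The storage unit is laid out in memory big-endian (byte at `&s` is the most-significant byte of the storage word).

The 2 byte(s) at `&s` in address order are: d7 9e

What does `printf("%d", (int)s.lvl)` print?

[0]=0xd7 [1]=0x9e (big-endian) → word 0xd79e
flags:3 @ bit 13 → (0xd79e>>13)&0x7 = 0x6
type:1 @ bit 12 → (0xd79e>>12)&0x1 = 0x1
chan:3 @ bit 9 → (0xd79e>>9)&0x7 = 0x3
lvl:3 @ bit 6 → (0xd79e>>6)&0x7 = 0x6  ←
state:3 @ bit 3 → (0xd79e>>3)&0x7 = 0x3
opcode:3 @ bit 0 → (0xd79e>>0)&0x7 = 0x6
lvl signed 3b, MSB=1: 6 - 8 = -2

-2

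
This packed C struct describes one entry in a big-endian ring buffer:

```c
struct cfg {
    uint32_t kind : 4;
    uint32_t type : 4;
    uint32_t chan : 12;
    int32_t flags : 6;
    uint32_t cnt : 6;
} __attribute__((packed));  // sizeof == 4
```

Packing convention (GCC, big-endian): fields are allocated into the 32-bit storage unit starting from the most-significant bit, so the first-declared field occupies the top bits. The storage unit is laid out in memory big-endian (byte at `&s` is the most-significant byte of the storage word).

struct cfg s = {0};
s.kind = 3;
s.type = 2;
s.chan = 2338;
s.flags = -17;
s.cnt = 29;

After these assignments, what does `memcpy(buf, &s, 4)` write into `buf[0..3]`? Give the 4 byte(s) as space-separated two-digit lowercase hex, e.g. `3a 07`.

32 92 2b dd

[28+:4] kind=3 & 0xf = 0x3; word=0x30000000
[24+:4] type=2 & 0xf = 0x2; word=0x32000000
[12+:12] chan=2338 & 0xfff = 0x922; word=0x32922000
[6+:6] flags=-17 & 0x3f = 0x2f; word=0x32922bc0
[0+:6] cnt=29 & 0x3f = 0x1d; word=0x32922bdd
word = 0x32922bdd → big-endian bytes:
  [0]=0x32  [1]=0x92  [2]=0x2b  [3]=0xdd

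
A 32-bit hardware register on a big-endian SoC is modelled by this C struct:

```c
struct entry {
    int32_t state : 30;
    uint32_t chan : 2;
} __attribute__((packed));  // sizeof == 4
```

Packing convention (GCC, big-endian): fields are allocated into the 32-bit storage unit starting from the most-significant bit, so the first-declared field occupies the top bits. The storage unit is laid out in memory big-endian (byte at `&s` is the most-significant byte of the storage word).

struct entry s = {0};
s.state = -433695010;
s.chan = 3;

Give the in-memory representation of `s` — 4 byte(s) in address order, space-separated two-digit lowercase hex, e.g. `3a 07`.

[2+:30] state=-433695010 & 0x3fffffff = 0x262656de; word=0x98995b78
[0+:2] chan=3 & 0x3 = 0x3; word=0x98995b7b
word = 0x98995b7b → big-endian bytes:
  [0]=0x98  [1]=0x99  [2]=0x5b  [3]=0x7b

98 99 5b 7b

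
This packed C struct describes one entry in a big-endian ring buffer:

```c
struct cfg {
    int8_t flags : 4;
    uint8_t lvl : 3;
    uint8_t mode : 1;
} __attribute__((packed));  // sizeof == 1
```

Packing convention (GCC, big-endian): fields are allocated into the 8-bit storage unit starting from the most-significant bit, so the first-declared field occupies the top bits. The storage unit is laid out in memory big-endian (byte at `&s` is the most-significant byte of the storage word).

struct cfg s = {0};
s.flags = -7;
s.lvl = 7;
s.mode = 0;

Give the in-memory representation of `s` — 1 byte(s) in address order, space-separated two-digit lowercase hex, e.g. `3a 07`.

[4+:4] flags=-7 & 0xf = 0x9; word=0x90
[1+:3] lvl=7 & 0x7 = 0x7; word=0x9e
[0+:1] mode=0 & 0x1 = 0x0; word=0x9e
word = 0x9e → big-endian bytes:
  [0]=0x9e

9e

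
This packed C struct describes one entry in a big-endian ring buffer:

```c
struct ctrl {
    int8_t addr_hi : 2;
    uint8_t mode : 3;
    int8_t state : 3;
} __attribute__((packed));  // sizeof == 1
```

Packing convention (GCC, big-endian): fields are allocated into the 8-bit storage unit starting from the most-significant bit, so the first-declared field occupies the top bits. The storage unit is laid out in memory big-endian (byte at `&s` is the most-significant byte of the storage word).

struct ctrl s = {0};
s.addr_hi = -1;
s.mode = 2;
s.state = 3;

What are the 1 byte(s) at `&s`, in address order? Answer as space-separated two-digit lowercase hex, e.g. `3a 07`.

[6+:2] addr_hi=-1 & 0x3 = 0x3; word=0xc0
[3+:3] mode=2 & 0x7 = 0x2; word=0xd0
[0+:3] state=3 & 0x7 = 0x3; word=0xd3
word = 0xd3 → big-endian bytes:
  [0]=0xd3

d3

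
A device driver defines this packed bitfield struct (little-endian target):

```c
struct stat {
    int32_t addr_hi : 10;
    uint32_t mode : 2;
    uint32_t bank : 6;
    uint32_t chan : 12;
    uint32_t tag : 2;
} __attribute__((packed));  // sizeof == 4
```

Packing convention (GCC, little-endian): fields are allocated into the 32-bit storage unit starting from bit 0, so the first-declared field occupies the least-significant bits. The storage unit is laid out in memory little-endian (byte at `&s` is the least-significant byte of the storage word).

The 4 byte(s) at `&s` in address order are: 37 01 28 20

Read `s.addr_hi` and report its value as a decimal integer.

[0]=0x37 [1]=0x01 [2]=0x28 [3]=0x20 (little-endian) → word 0x20280137
addr_hi:10 @ bit 0 → (0x20280137>>0)&0x3ff = 0x137  ←
mode:2 @ bit 10 → (0x20280137>>10)&0x3 = 0x0
bank:6 @ bit 12 → (0x20280137>>12)&0x3f = 0x0
chan:12 @ bit 18 → (0x20280137>>18)&0xfff = 0x80a
tag:2 @ bit 30 → (0x20280137>>30)&0x3 = 0x0
addr_hi signed 10b, MSB=0: value = 311

311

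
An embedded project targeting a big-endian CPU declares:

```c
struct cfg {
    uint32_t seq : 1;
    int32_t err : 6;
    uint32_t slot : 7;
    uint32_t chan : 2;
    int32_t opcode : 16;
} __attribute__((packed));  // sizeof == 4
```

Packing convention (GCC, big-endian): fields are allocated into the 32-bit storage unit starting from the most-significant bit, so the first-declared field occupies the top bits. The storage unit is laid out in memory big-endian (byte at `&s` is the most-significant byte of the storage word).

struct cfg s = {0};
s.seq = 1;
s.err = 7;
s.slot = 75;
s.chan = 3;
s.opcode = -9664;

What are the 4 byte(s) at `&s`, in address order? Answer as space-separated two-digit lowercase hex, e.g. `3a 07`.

8f 2f da 40

seq (1b) val=1 bits=0x1 at bit 31: 0x80000000
err (6b) val=7 bits=0x7 at bit 25: 0x8e000000
slot (7b) val=75 bits=0x4b at bit 18: 0x8f2c0000
chan (2b) val=3 bits=0x3 at bit 16: 0x8f2f0000
opcode (16b) val=-9664 bits=0xda40 at bit 0: 0x8f2fda40
word = 0x8f2fda40 → big-endian bytes:
  [0]=0x8f  [1]=0x2f  [2]=0xda  [3]=0x40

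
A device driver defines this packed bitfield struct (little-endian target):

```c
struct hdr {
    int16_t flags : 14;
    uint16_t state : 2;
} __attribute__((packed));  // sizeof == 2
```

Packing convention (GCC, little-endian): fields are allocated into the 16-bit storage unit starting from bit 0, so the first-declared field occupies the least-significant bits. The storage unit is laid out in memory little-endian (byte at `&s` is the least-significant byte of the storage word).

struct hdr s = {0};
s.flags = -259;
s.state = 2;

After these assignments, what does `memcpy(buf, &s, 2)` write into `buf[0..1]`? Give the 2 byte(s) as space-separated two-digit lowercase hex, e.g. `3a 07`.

flags (14b) val=-259 bits=0x3efd at bit 0: 0x3efd
state (2b) val=2 bits=0x2 at bit 14: 0xbefd
word = 0xbefd → little-endian bytes:
  [0]=0xfd  [1]=0xbe

fd be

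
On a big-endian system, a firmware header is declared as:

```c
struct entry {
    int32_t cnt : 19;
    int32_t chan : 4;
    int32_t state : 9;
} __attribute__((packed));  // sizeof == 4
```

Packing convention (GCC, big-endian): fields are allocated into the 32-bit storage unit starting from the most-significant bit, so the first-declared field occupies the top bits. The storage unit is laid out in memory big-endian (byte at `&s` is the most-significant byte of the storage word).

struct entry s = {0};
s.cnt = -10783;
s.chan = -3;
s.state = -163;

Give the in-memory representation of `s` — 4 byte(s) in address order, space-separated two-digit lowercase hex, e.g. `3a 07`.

[13+:19] cnt=-10783 & 0x7ffff = 0x7d5e1; word=0xfabc2000
[9+:4] chan=-3 & 0xf = 0xd; word=0xfabc3a00
[0+:9] state=-163 & 0x1ff = 0x15d; word=0xfabc3b5d
word = 0xfabc3b5d → big-endian bytes:
  [0]=0xfa  [1]=0xbc  [2]=0x3b  [3]=0x5d

fa bc 3b 5d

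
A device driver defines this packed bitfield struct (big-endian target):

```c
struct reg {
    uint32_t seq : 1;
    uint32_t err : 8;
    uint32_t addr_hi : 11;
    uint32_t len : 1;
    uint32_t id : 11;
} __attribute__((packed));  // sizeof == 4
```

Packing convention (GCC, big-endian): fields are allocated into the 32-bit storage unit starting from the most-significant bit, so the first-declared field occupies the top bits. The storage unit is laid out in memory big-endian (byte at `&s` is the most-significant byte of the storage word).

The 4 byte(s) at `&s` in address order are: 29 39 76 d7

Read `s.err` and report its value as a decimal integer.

82

[0]=0x29 [1]=0x39 [2]=0x76 [3]=0xd7 (big-endian) → word 0x293976d7
seq [31+:1] = (word>>31) & 0x1 = 0
err [23+:8] = (word>>23) & 0xff = 82  ←
addr_hi [12+:11] = (word>>12) & 0x7ff = 919
len [11+:1] = (word>>11) & 0x1 = 0
id [0+:11] = (word>>0) & 0x7ff = 1751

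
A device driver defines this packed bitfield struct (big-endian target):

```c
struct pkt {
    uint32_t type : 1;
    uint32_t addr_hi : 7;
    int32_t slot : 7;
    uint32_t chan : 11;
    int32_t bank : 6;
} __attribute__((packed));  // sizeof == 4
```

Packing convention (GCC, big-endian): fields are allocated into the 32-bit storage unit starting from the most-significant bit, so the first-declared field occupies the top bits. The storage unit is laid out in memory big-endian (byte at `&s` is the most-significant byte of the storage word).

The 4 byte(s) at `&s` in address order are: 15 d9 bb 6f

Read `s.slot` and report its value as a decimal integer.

-20

[0]=0x15 [1]=0xd9 [2]=0xbb [3]=0x6f (big-endian) → word 0x15d9bb6f
type [31+:1] = (word>>31) & 0x1 = 0
addr_hi [24+:7] = (word>>24) & 0x7f = 21
slot [17+:7] = (word>>17) & 0x7f = 108  ←
chan [6+:11] = (word>>6) & 0x7ff = 1773
bank [0+:6] = (word>>0) & 0x3f = 47
slot signed 7b, MSB=1: 108 - 128 = -20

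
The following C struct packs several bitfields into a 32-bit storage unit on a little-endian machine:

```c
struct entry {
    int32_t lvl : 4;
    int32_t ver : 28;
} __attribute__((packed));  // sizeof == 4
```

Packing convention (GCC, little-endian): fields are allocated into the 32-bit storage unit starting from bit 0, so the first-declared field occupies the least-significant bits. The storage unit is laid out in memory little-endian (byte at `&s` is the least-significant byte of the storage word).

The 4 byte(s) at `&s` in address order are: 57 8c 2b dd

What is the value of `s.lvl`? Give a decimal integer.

[0]=0x57 [1]=0x8c [2]=0x2b [3]=0xdd (little-endian) → word 0xdd2b8c57
lvl:4 @ bit 0 → (0xdd2b8c57>>0)&0xf = 0x7  ←
ver:28 @ bit 4 → (0xdd2b8c57>>4)&0xfffffff = 0xdd2b8c5
lvl signed 4b, MSB=0: value = 7

7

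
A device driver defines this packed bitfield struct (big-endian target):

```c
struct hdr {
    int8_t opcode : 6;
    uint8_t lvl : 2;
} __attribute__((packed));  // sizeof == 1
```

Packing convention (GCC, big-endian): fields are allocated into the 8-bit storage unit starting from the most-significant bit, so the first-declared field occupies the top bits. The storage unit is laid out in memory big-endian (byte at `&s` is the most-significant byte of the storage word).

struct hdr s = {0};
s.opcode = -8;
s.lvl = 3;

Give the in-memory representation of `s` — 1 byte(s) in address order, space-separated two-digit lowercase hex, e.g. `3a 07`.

opcode (6b) val=-8 bits=0x38 at bit 2: 0xe0
lvl (2b) val=3 bits=0x3 at bit 0: 0xe3
word = 0xe3 → big-endian bytes:
  [0]=0xe3

e3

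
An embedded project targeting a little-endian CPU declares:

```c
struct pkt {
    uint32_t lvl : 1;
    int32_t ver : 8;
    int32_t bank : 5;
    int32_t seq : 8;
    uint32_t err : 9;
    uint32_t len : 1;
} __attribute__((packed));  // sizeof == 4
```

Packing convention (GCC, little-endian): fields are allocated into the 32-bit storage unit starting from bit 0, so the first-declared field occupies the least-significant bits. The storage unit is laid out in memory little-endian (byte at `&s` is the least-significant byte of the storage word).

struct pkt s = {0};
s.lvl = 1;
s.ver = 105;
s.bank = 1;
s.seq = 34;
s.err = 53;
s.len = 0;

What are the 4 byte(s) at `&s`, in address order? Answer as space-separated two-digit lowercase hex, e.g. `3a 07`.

[0+:1] lvl=1 & 0x1 = 0x1; word=0x00000001
[1+:8] ver=105 & 0xff = 0x69; word=0x000000d3
[9+:5] bank=1 & 0x1f = 0x1; word=0x000002d3
[14+:8] seq=34 & 0xff = 0x22; word=0x000882d3
[22+:9] err=53 & 0x1ff = 0x35; word=0x0d4882d3
[31+:1] len=0 & 0x1 = 0x0; word=0x0d4882d3
word = 0x0d4882d3 → little-endian bytes:
  [0]=0xd3  [1]=0x82  [2]=0x48  [3]=0x0d

d3 82 48 0d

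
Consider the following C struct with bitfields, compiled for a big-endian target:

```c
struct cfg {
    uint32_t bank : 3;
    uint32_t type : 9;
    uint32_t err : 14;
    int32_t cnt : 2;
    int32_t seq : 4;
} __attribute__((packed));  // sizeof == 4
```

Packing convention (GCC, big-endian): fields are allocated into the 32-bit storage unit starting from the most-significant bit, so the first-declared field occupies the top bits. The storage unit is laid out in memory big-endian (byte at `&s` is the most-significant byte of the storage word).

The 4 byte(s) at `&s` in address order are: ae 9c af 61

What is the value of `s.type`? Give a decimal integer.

233

[0]=0xae [1]=0x9c [2]=0xaf [3]=0x61 (big-endian) → word 0xae9caf61
bank [29+:3] = (word>>29) & 0x7 = 5
type [20+:9] = (word>>20) & 0x1ff = 233  ←
err [6+:14] = (word>>6) & 0x3fff = 12989
cnt [4+:2] = (word>>4) & 0x3 = 2
seq [0+:4] = (word>>0) & 0xf = 1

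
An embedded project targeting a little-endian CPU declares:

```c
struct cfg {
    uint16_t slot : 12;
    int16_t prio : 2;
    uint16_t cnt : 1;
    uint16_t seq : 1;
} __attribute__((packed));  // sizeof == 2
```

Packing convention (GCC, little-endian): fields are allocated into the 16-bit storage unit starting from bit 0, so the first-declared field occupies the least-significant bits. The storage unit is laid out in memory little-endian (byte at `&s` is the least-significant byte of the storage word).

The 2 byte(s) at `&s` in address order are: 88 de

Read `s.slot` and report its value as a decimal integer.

[0]=0x88 [1]=0xde (little-endian) → word 0xde88
slot:12 @ bit 0 → (0xde88>>0)&0xfff = 0xe88  ←
prio:2 @ bit 12 → (0xde88>>12)&0x3 = 0x1
cnt:1 @ bit 14 → (0xde88>>14)&0x1 = 0x1
seq:1 @ bit 15 → (0xde88>>15)&0x1 = 0x1

3720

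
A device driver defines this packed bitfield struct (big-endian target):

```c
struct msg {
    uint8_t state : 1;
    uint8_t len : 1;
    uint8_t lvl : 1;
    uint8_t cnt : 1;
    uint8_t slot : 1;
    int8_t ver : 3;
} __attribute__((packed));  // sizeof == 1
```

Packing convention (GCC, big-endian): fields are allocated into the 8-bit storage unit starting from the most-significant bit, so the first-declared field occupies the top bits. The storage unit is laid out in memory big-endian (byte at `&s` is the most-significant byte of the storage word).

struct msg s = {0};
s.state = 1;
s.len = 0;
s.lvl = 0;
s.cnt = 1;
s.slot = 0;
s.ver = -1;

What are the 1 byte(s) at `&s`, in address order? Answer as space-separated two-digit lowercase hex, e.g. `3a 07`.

97

[7+:1] state=1 & 0x1 = 0x1; word=0x80
[6+:1] len=0 & 0x1 = 0x0; word=0x80
[5+:1] lvl=0 & 0x1 = 0x0; word=0x80
[4+:1] cnt=1 & 0x1 = 0x1; word=0x90
[3+:1] slot=0 & 0x1 = 0x0; word=0x90
[0+:3] ver=-1 & 0x7 = 0x7; word=0x97
word = 0x97 → big-endian bytes:
  [0]=0x97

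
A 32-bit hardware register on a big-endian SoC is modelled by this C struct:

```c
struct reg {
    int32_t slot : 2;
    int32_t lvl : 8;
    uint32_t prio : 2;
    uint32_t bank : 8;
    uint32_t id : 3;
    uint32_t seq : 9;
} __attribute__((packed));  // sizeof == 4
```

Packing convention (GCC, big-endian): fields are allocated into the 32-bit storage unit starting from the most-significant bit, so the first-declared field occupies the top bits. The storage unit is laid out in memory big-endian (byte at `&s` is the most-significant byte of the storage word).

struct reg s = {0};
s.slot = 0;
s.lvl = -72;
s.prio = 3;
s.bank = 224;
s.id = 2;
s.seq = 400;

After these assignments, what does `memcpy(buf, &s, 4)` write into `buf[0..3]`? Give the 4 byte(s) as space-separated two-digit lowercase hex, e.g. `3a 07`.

[30+:2] slot=0 & 0x3 = 0x0; word=0x00000000
[22+:8] lvl=-72 & 0xff = 0xb8; word=0x2e000000
[20+:2] prio=3 & 0x3 = 0x3; word=0x2e300000
[12+:8] bank=224 & 0xff = 0xe0; word=0x2e3e0000
[9+:3] id=2 & 0x7 = 0x2; word=0x2e3e0400
[0+:9] seq=400 & 0x1ff = 0x190; word=0x2e3e0590
word = 0x2e3e0590 → big-endian bytes:
  [0]=0x2e  [1]=0x3e  [2]=0x05  [3]=0x90

2e 3e 05 90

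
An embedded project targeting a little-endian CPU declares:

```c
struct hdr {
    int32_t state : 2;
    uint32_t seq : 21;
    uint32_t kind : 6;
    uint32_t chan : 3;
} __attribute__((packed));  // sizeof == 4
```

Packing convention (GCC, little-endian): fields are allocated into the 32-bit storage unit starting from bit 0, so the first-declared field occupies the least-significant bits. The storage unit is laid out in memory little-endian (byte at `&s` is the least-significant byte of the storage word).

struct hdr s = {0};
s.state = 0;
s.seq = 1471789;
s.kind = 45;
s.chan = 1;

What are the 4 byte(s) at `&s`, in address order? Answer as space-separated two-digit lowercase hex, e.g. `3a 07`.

b4 d4 d9 36

state (2b) val=0 bits=0x0 at bit 0: 0x00000000
seq (21b) val=1471789 bits=0x16752d at bit 2: 0x0059d4b4
kind (6b) val=45 bits=0x2d at bit 23: 0x16d9d4b4
chan (3b) val=1 bits=0x1 at bit 29: 0x36d9d4b4
word = 0x36d9d4b4 → little-endian bytes:
  [0]=0xb4  [1]=0xd4  [2]=0xd9  [3]=0x36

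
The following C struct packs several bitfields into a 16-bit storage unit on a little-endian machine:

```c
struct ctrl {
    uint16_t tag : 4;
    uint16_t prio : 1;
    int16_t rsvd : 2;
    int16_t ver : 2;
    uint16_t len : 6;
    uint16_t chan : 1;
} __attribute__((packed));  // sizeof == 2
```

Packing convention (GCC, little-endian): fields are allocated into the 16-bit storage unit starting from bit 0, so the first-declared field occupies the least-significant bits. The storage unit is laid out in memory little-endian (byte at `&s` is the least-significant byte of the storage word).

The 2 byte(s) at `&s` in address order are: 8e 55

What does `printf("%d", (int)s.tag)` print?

14

[0]=0x8e [1]=0x55 (little-endian) → word 0x558e
tag:4 @ bit 0 → (0x558e>>0)&0xf = 0xe  ←
prio:1 @ bit 4 → (0x558e>>4)&0x1 = 0x0
rsvd:2 @ bit 5 → (0x558e>>5)&0x3 = 0x0
ver:2 @ bit 7 → (0x558e>>7)&0x3 = 0x3
len:6 @ bit 9 → (0x558e>>9)&0x3f = 0x2a
chan:1 @ bit 15 → (0x558e>>15)&0x1 = 0x0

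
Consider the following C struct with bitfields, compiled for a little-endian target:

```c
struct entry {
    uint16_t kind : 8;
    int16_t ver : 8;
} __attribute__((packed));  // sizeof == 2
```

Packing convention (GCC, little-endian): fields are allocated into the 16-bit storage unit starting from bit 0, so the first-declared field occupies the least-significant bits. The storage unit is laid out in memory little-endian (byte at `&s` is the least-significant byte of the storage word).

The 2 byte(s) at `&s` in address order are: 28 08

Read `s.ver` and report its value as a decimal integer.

[0]=0x28 [1]=0x08 (little-endian) → word 0x0828
kind [0+:8] = (word>>0) & 0xff = 40
ver [8+:8] = (word>>8) & 0xff = 8  ←
ver signed 8b, MSB=0: value = 8

8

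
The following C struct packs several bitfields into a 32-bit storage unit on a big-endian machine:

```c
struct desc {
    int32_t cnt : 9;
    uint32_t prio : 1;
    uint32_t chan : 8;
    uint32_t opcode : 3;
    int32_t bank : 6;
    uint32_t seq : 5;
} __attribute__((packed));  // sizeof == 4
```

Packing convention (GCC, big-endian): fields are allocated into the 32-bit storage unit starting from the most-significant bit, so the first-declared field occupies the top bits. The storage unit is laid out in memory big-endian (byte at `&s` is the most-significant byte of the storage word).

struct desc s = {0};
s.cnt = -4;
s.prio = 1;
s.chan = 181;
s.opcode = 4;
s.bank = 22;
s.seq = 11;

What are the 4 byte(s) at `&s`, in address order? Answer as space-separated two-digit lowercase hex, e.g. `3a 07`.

fe 6d 62 cb

[23+:9] cnt=-4 & 0x1ff = 0x1fc; word=0xfe000000
[22+:1] prio=1 & 0x1 = 0x1; word=0xfe400000
[14+:8] chan=181 & 0xff = 0xb5; word=0xfe6d4000
[11+:3] opcode=4 & 0x7 = 0x4; word=0xfe6d6000
[5+:6] bank=22 & 0x3f = 0x16; word=0xfe6d62c0
[0+:5] seq=11 & 0x1f = 0xb; word=0xfe6d62cb
word = 0xfe6d62cb → big-endian bytes:
  [0]=0xfe  [1]=0x6d  [2]=0x62  [3]=0xcb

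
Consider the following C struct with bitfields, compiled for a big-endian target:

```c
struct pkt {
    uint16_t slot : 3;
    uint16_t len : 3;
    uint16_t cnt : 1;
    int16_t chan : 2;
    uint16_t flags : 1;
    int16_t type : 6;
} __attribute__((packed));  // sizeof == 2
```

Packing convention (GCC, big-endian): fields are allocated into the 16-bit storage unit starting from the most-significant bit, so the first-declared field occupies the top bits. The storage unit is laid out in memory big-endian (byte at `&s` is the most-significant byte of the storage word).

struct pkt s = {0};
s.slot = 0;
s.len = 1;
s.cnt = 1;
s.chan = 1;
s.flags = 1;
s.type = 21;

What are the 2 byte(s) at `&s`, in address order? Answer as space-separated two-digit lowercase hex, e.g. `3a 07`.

[13+:3] slot=0 & 0x7 = 0x0; word=0x0000
[10+:3] len=1 & 0x7 = 0x1; word=0x0400
[9+:1] cnt=1 & 0x1 = 0x1; word=0x0600
[7+:2] chan=1 & 0x3 = 0x1; word=0x0680
[6+:1] flags=1 & 0x1 = 0x1; word=0x06c0
[0+:6] type=21 & 0x3f = 0x15; word=0x06d5
word = 0x06d5 → big-endian bytes:
  [0]=0x06  [1]=0xd5

06 d5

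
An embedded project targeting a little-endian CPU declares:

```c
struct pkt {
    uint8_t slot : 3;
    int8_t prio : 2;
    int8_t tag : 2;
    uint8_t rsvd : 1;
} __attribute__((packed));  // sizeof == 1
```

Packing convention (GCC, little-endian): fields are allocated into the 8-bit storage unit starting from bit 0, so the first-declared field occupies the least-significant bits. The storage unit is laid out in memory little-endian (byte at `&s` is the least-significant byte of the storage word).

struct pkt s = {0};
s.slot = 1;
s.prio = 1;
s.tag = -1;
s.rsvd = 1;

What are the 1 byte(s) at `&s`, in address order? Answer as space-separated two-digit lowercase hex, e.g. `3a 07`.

e9

[0+:3] slot=1 & 0x7 = 0x1; word=0x01
[3+:2] prio=1 & 0x3 = 0x1; word=0x09
[5+:2] tag=-1 & 0x3 = 0x3; word=0x69
[7+:1] rsvd=1 & 0x1 = 0x1; word=0xe9
word = 0xe9 → little-endian bytes:
  [0]=0xe9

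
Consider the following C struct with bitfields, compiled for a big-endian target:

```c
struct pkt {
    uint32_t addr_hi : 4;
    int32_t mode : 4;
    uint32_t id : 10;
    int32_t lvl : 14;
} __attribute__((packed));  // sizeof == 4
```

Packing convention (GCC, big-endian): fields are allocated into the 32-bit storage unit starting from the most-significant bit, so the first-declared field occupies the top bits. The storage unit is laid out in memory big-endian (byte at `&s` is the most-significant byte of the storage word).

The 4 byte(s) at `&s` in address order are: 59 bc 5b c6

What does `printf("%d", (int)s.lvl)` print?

[0]=0x59 [1]=0xbc [2]=0x5b [3]=0xc6 (big-endian) → word 0x59bc5bc6
addr_hi [28+:4] = (word>>28) & 0xf = 5
mode [24+:4] = (word>>24) & 0xf = 9
id [14+:10] = (word>>14) & 0x3ff = 753
lvl [0+:14] = (word>>0) & 0x3fff = 7110  ←
lvl signed 14b, MSB=0: value = 7110

7110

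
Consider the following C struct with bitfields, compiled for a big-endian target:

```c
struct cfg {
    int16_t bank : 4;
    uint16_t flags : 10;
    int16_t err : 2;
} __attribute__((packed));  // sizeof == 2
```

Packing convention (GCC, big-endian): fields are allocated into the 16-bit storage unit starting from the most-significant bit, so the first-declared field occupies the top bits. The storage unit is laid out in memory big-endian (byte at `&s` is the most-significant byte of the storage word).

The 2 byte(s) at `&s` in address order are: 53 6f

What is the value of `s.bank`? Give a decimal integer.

5

[0]=0x53 [1]=0x6f (big-endian) → word 0x536f
bank [12+:4] = (word>>12) & 0xf = 5  ←
flags [2+:10] = (word>>2) & 0x3ff = 219
err [0+:2] = (word>>0) & 0x3 = 3
bank signed 4b, MSB=0: value = 5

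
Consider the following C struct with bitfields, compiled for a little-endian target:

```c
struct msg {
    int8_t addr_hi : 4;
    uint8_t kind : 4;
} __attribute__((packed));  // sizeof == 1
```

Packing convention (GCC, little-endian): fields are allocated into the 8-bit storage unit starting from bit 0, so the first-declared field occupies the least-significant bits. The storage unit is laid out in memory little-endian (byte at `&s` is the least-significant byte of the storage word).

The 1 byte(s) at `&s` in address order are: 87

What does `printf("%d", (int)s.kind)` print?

8

[0]=0x87 (little-endian) → word 0x87
addr_hi:4 @ bit 0 → (0x87>>0)&0xf = 0x7
kind:4 @ bit 4 → (0x87>>4)&0xf = 0x8  ←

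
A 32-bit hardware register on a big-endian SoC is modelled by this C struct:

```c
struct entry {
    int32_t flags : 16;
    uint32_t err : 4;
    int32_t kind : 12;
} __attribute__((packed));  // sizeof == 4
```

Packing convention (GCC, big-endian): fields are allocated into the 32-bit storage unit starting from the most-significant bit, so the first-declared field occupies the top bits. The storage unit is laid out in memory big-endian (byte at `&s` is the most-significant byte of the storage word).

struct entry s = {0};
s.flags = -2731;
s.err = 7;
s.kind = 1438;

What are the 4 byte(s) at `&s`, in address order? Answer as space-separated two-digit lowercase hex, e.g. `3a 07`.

f5 55 75 9e

[16+:16] flags=-2731 & 0xffff = 0xf555; word=0xf5550000
[12+:4] err=7 & 0xf = 0x7; word=0xf5557000
[0+:12] kind=1438 & 0xfff = 0x59e; word=0xf555759e
word = 0xf555759e → big-endian bytes:
  [0]=0xf5  [1]=0x55  [2]=0x75  [3]=0x9e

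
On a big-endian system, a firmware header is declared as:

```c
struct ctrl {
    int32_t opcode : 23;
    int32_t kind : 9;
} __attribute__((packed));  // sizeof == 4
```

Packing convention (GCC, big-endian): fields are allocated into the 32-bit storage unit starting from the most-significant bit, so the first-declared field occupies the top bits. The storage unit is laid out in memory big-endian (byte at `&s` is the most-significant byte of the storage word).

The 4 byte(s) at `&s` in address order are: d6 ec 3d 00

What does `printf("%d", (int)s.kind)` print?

[0]=0xd6 [1]=0xec [2]=0x3d [3]=0x00 (big-endian) → word 0xd6ec3d00
opcode [9+:23] = (word>>9) & 0x7fffff = 7042590
kind [0+:9] = (word>>0) & 0x1ff = 256  ←
kind signed 9b, MSB=1: 256 - 512 = -256

-256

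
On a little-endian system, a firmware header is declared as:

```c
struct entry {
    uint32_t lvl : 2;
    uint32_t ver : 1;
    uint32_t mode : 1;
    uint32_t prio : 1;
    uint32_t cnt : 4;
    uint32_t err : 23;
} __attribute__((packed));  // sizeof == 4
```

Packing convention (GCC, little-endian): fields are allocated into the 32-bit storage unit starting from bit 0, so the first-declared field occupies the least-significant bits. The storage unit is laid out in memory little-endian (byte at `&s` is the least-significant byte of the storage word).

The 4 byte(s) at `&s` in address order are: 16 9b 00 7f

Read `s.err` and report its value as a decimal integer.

[0]=0x16 [1]=0x9b [2]=0x00 [3]=0x7f (little-endian) → word 0x7f009b16
lvl [0+:2] = (word>>0) & 0x3 = 2
ver [2+:1] = (word>>2) & 0x1 = 1
mode [3+:1] = (word>>3) & 0x1 = 0
prio [4+:1] = (word>>4) & 0x1 = 1
cnt [5+:4] = (word>>5) & 0xf = 8
err [9+:23] = (word>>9) & 0x7fffff = 4161613  ←

4161613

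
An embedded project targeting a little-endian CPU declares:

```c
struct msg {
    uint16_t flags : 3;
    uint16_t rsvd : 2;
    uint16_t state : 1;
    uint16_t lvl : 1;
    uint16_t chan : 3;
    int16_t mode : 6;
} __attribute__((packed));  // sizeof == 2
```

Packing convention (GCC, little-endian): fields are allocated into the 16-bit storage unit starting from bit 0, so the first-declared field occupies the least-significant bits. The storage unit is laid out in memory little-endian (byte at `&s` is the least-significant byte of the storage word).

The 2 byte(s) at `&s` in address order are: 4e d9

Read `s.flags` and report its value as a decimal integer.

[0]=0x4e [1]=0xd9 (little-endian) → word 0xd94e
flags [0+:3] = (word>>0) & 0x7 = 6  ←
rsvd [3+:2] = (word>>3) & 0x3 = 1
state [5+:1] = (word>>5) & 0x1 = 0
lvl [6+:1] = (word>>6) & 0x1 = 1
chan [7+:3] = (word>>7) & 0x7 = 2
mode [10+:6] = (word>>10) & 0x3f = 54

6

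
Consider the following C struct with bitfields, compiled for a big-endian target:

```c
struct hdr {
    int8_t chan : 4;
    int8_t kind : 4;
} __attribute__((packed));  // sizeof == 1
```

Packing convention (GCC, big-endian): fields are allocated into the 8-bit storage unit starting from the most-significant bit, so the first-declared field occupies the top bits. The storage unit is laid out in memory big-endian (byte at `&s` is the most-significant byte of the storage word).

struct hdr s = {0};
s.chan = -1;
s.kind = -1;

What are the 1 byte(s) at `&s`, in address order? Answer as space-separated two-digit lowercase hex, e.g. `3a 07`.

ff

[4+:4] chan=-1 & 0xf = 0xf; word=0xf0
[0+:4] kind=-1 & 0xf = 0xf; word=0xff
word = 0xff → big-endian bytes:
  [0]=0xff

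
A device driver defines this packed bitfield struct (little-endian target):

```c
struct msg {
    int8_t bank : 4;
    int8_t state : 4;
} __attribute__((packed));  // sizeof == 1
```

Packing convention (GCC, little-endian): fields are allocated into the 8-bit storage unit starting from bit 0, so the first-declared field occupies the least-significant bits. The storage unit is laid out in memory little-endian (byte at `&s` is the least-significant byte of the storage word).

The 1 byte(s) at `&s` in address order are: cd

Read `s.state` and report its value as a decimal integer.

-4

[0]=0xcd (little-endian) → word 0xcd
bank [0+:4] = (word>>0) & 0xf = 13
state [4+:4] = (word>>4) & 0xf = 12  ←
state signed 4b, MSB=1: 12 - 16 = -4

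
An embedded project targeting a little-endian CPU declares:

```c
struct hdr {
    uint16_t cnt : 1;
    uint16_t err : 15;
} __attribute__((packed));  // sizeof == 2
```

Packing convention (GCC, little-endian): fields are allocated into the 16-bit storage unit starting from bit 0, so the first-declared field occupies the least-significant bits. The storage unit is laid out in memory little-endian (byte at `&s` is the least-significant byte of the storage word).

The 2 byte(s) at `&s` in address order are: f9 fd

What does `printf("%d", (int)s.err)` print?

[0]=0xf9 [1]=0xfd (little-endian) → word 0xfdf9
cnt:1 @ bit 0 → (0xfdf9>>0)&0x1 = 0x1
err:15 @ bit 1 → (0xfdf9>>1)&0x7fff = 0x7efc  ←

32508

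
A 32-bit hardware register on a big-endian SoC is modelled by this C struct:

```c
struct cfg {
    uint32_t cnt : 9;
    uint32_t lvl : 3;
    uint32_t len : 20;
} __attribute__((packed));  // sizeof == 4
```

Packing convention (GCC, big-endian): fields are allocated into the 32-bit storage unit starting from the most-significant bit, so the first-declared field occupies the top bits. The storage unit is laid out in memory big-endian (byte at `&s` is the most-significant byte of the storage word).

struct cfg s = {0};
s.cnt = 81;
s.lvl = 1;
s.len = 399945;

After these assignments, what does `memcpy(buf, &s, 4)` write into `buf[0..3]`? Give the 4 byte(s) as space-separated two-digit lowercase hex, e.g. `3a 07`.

cnt:9 = 81 → 0x51 << 23 → word 0x28800000
lvl:3 = 1 → 0x1 << 20 → word 0x28900000
len:20 = 399945 → 0x61a49 << 0 → word 0x28961a49
word = 0x28961a49 → big-endian bytes:
  [0]=0x28  [1]=0x96  [2]=0x1a  [3]=0x49

28 96 1a 49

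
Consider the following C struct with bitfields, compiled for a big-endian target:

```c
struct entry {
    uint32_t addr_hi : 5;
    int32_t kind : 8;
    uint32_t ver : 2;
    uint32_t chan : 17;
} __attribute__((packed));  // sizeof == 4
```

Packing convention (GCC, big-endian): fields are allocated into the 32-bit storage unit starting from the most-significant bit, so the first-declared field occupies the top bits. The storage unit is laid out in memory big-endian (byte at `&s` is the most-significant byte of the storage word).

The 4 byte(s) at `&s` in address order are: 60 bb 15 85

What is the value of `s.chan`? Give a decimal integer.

[0]=0x60 [1]=0xbb [2]=0x15 [3]=0x85 (big-endian) → word 0x60bb1585
addr_hi [27+:5] = (word>>27) & 0x1f = 12
kind [19+:8] = (word>>19) & 0xff = 23
ver [17+:2] = (word>>17) & 0x3 = 1
chan [0+:17] = (word>>0) & 0x1ffff = 71045  ←

71045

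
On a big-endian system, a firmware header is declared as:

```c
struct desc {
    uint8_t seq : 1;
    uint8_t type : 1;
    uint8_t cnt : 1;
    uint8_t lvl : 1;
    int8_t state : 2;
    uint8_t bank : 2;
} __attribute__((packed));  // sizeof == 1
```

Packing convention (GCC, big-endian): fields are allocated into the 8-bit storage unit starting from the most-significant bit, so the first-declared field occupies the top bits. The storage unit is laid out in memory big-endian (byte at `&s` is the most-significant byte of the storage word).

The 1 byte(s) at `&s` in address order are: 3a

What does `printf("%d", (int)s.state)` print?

[0]=0x3a (big-endian) → word 0x3a
seq:1 @ bit 7 → (0x3a>>7)&0x1 = 0x0
type:1 @ bit 6 → (0x3a>>6)&0x1 = 0x0
cnt:1 @ bit 5 → (0x3a>>5)&0x1 = 0x1
lvl:1 @ bit 4 → (0x3a>>4)&0x1 = 0x1
state:2 @ bit 2 → (0x3a>>2)&0x3 = 0x2  ←
bank:2 @ bit 0 → (0x3a>>0)&0x3 = 0x2
state signed 2b, MSB=1: 2 - 4 = -2

-2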